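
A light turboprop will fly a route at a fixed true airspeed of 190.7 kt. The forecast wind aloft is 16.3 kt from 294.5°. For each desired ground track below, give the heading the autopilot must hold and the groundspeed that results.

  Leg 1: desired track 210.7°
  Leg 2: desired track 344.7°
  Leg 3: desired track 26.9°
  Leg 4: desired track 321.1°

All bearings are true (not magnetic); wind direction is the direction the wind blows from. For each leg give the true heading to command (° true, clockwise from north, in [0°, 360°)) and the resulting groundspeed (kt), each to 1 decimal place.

Leg 1: desired track 210.7°; wind correction +4.9° → command heading 215.6°, groundspeed 188.2 kt
Leg 2: desired track 344.7°; wind correction -3.8° → command heading 340.9°, groundspeed 179.9 kt
Leg 3: desired track 26.9°; wind correction -4.9° → command heading 22.0°, groundspeed 190.7 kt
Leg 4: desired track 321.1°; wind correction -2.2° → command heading 318.9°, groundspeed 176.0 kt

Leg 1: heading=215.6°, groundspeed=188.2 kt
Leg 2: heading=340.9°, groundspeed=179.9 kt
Leg 3: heading=22.0°, groundspeed=190.7 kt
Leg 4: heading=318.9°, groundspeed=176.0 kt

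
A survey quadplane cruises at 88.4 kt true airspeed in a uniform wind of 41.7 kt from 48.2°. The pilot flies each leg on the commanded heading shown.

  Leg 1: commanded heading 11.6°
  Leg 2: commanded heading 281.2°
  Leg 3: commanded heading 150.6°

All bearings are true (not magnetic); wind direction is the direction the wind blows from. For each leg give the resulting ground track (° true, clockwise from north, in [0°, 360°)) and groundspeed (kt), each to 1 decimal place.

Leg 1: heading 11.6°; drift -24.4° → track 347.2°, groundspeed 60.3 kt
Leg 2: heading 281.2°; drift -16.4° → track 264.8°, groundspeed 118.3 kt
Leg 3: heading 150.6°; drift +22.7° → track 173.3°, groundspeed 105.5 kt

Leg 1: track=347.2°, groundspeed=60.3 kt
Leg 2: track=264.8°, groundspeed=118.3 kt
Leg 3: track=173.3°, groundspeed=105.5 kt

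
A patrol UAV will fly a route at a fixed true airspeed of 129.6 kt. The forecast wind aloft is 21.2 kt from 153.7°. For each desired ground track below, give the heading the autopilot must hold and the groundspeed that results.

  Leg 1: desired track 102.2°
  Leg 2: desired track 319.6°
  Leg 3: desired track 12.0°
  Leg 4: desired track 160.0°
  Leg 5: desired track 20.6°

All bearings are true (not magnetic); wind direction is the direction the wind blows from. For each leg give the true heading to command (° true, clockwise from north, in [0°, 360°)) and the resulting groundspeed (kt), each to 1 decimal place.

Leg 1: desired track 102.2°; wind correction +7.4° → command heading 109.6°, groundspeed 115.3 kt
Leg 2: desired track 319.6°; wind correction -2.3° → command heading 317.3°, groundspeed 150.1 kt
Leg 3: desired track 12.0°; wind correction +5.8° → command heading 17.8°, groundspeed 145.6 kt
Leg 4: desired track 160.0°; wind correction -1.0° → command heading 159.0°, groundspeed 108.5 kt
Leg 5: desired track 20.6°; wind correction +6.9° → command heading 27.5°, groundspeed 143.2 kt

Leg 1: heading=109.6°, groundspeed=115.3 kt
Leg 2: heading=317.3°, groundspeed=150.1 kt
Leg 3: heading=17.8°, groundspeed=145.6 kt
Leg 4: heading=159.0°, groundspeed=108.5 kt
Leg 5: heading=27.5°, groundspeed=143.2 kt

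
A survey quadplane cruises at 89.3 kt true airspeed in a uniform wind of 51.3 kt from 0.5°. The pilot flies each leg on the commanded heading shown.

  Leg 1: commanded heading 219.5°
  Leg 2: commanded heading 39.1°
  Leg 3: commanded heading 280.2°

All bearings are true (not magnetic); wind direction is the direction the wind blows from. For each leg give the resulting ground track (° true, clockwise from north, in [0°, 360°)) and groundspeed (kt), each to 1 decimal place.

Leg 1: track=205.5°, groundspeed=133.1 kt
Leg 2: track=72.1°, groundspeed=58.7 kt
Leg 3: track=248.1°, groundspeed=95.2 kt

Leg 1: heading 219.5°; drift -14.0° → track 205.5°, groundspeed 133.1 kt
Leg 2: heading 39.1°; drift +33.0° → track 72.1°, groundspeed 58.7 kt
Leg 3: heading 280.2°; drift -32.1° → track 248.1°, groundspeed 95.2 kt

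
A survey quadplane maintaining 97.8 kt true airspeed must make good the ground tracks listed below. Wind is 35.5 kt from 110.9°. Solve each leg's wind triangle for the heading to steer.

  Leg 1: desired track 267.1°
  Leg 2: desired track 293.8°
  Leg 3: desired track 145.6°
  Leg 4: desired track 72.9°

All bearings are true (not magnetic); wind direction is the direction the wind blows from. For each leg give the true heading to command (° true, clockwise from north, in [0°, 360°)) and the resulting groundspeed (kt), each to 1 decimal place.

Leg 1: heading=258.7°, groundspeed=129.2 kt
Leg 2: heading=294.9°, groundspeed=133.2 kt
Leg 3: heading=133.7°, groundspeed=66.5 kt
Leg 4: heading=85.8°, groundspeed=67.4 kt

Leg 1: desired track 267.1°; wind correction -8.4° → command heading 258.7°, groundspeed 129.2 kt
Leg 2: desired track 293.8°; wind correction +1.1° → command heading 294.9°, groundspeed 133.2 kt
Leg 3: desired track 145.6°; wind correction -11.9° → command heading 133.7°, groundspeed 66.5 kt
Leg 4: desired track 72.9°; wind correction +12.9° → command heading 85.8°, groundspeed 67.4 kt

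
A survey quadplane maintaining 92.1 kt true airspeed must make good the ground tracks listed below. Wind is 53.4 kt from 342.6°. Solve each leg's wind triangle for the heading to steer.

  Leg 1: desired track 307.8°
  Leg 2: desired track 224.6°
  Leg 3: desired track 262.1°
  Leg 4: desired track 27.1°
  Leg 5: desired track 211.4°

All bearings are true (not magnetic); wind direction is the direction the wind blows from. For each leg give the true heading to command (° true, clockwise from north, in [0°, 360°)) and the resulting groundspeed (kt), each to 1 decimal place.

Leg 1: heading=327.1°, groundspeed=43.1 kt
Leg 2: heading=255.4°, groundspeed=104.2 kt
Leg 3: heading=297.0°, groundspeed=66.7 kt
Leg 4: heading=3.1°, groundspeed=46.1 kt
Leg 5: heading=237.3°, groundspeed=118.0 kt

Leg 1: desired track 307.8°; wind correction +19.3° → command heading 327.1°, groundspeed 43.1 kt
Leg 2: desired track 224.6°; wind correction +30.8° → command heading 255.4°, groundspeed 104.2 kt
Leg 3: desired track 262.1°; wind correction +34.9° → command heading 297.0°, groundspeed 66.7 kt
Leg 4: desired track 27.1°; wind correction -24.0° → command heading 3.1°, groundspeed 46.1 kt
Leg 5: desired track 211.4°; wind correction +25.9° → command heading 237.3°, groundspeed 118.0 kt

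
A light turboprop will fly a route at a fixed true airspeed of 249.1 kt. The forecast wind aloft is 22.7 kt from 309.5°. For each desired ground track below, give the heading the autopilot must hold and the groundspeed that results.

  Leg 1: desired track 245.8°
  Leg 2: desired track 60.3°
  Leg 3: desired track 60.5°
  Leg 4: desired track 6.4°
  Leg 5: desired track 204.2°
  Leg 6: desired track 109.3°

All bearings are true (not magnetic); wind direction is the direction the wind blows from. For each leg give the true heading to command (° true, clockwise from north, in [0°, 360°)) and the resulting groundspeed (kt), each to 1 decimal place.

Leg 1: desired track 245.8°; wind correction +4.7° → command heading 250.5°, groundspeed 238.2 kt
Leg 2: desired track 60.3°; wind correction -4.9° → command heading 55.4°, groundspeed 256.3 kt
Leg 3: desired track 60.5°; wind correction -4.9° → command heading 55.6°, groundspeed 256.3 kt
Leg 4: desired track 6.4°; wind correction -4.4° → command heading 2.0°, groundspeed 236.0 kt
Leg 5: desired track 204.2°; wind correction +5.0° → command heading 209.2°, groundspeed 254.1 kt
Leg 6: desired track 109.3°; wind correction -1.8° → command heading 107.5°, groundspeed 270.3 kt

Leg 1: heading=250.5°, groundspeed=238.2 kt
Leg 2: heading=55.4°, groundspeed=256.3 kt
Leg 3: heading=55.6°, groundspeed=256.3 kt
Leg 4: heading=2.0°, groundspeed=236.0 kt
Leg 5: heading=209.2°, groundspeed=254.1 kt
Leg 6: heading=107.5°, groundspeed=270.3 kt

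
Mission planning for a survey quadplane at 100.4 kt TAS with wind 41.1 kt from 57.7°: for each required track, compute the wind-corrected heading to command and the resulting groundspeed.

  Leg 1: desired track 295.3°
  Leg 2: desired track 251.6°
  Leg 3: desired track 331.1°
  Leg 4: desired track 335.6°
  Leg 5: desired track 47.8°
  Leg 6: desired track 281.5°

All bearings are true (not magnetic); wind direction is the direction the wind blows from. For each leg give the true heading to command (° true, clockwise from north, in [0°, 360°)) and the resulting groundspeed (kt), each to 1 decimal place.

Leg 1: heading=315.5°, groundspeed=116.2 kt
Leg 2: heading=257.2°, groundspeed=139.8 kt
Leg 3: heading=355.2°, groundspeed=89.2 kt
Leg 4: heading=359.5°, groundspeed=86.1 kt
Leg 5: heading=51.8°, groundspeed=59.7 kt
Leg 6: heading=298.0°, groundspeed=125.9 kt

Leg 1: desired track 295.3°; wind correction +20.2° → command heading 315.5°, groundspeed 116.2 kt
Leg 2: desired track 251.6°; wind correction +5.6° → command heading 257.2°, groundspeed 139.8 kt
Leg 3: desired track 331.1°; wind correction +24.1° → command heading 355.2°, groundspeed 89.2 kt
Leg 4: desired track 335.6°; wind correction +23.9° → command heading 359.5°, groundspeed 86.1 kt
Leg 5: desired track 47.8°; wind correction +4.0° → command heading 51.8°, groundspeed 59.7 kt
Leg 6: desired track 281.5°; wind correction +16.5° → command heading 298.0°, groundspeed 125.9 kt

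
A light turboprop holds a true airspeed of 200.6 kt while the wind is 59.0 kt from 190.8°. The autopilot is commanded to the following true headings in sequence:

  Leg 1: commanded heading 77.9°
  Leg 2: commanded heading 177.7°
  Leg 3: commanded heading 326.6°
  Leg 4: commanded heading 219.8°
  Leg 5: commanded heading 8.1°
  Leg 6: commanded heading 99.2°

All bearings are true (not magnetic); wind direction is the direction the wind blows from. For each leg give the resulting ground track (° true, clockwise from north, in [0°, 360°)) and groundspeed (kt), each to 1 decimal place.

Leg 1: track=64.2°, groundspeed=230.1 kt
Leg 2: track=172.4°, groundspeed=143.8 kt
Leg 3: track=336.2°, groundspeed=246.4 kt
Leg 4: track=230.7°, groundspeed=151.7 kt
Leg 5: track=8.7°, groundspeed=259.5 kt
Leg 6: track=82.9°, groundspeed=210.7 kt

Leg 1: heading 77.9°; drift -13.7° → track 64.2°, groundspeed 230.1 kt
Leg 2: heading 177.7°; drift -5.3° → track 172.4°, groundspeed 143.8 kt
Leg 3: heading 326.6°; drift +9.6° → track 336.2°, groundspeed 246.4 kt
Leg 4: heading 219.8°; drift +10.9° → track 230.7°, groundspeed 151.7 kt
Leg 5: heading 8.1°; drift +0.6° → track 8.7°, groundspeed 259.5 kt
Leg 6: heading 99.2°; drift -16.3° → track 82.9°, groundspeed 210.7 kt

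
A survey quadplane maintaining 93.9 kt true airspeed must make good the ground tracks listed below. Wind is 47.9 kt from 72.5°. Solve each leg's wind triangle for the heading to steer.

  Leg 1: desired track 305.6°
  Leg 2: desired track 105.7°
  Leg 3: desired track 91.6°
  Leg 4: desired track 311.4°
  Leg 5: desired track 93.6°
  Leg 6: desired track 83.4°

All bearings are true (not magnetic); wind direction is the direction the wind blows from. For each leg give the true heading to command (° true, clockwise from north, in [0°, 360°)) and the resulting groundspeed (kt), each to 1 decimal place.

Leg 1: heading=329.7°, groundspeed=114.5 kt
Leg 2: heading=89.5°, groundspeed=50.1 kt
Leg 3: heading=82.0°, groundspeed=47.3 kt
Leg 4: heading=337.3°, groundspeed=109.2 kt
Leg 5: heading=83.0°, groundspeed=47.6 kt
Leg 6: heading=77.9°, groundspeed=46.4 kt

Leg 1: desired track 305.6°; wind correction +24.1° → command heading 329.7°, groundspeed 114.5 kt
Leg 2: desired track 105.7°; wind correction -16.2° → command heading 89.5°, groundspeed 50.1 kt
Leg 3: desired track 91.6°; wind correction -9.6° → command heading 82.0°, groundspeed 47.3 kt
Leg 4: desired track 311.4°; wind correction +25.9° → command heading 337.3°, groundspeed 109.2 kt
Leg 5: desired track 93.6°; wind correction -10.6° → command heading 83.0°, groundspeed 47.6 kt
Leg 6: desired track 83.4°; wind correction -5.5° → command heading 77.9°, groundspeed 46.4 kt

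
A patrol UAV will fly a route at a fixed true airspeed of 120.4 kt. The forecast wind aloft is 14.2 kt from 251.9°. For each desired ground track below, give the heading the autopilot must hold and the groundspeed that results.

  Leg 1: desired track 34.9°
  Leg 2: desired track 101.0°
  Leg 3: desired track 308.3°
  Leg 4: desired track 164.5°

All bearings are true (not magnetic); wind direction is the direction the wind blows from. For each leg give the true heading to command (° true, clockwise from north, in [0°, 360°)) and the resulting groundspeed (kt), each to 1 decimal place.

Leg 1: desired track 34.9°; wind correction -4.1° → command heading 30.8°, groundspeed 131.4 kt
Leg 2: desired track 101.0°; wind correction +3.3° → command heading 104.3°, groundspeed 132.6 kt
Leg 3: desired track 308.3°; wind correction -5.6° → command heading 302.7°, groundspeed 112.0 kt
Leg 4: desired track 164.5°; wind correction +6.8° → command heading 171.3°, groundspeed 118.9 kt

Leg 1: heading=30.8°, groundspeed=131.4 kt
Leg 2: heading=104.3°, groundspeed=132.6 kt
Leg 3: heading=302.7°, groundspeed=112.0 kt
Leg 4: heading=171.3°, groundspeed=118.9 kt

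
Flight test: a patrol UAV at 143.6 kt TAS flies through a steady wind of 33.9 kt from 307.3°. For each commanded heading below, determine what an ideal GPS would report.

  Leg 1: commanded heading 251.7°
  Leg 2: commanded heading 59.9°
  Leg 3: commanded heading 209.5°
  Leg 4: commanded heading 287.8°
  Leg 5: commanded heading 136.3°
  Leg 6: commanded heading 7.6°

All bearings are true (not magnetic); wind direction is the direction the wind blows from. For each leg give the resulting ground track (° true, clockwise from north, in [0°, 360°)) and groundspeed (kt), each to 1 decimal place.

Leg 1: heading 251.7°; drift -12.7° → track 239.0°, groundspeed 127.6 kt
Leg 2: heading 59.9°; drift +11.3° → track 71.2°, groundspeed 159.7 kt
Leg 3: heading 209.5°; drift -12.8° → track 196.7°, groundspeed 152.0 kt
Leg 4: heading 287.8°; drift -5.8° → track 282.0°, groundspeed 112.2 kt
Leg 5: heading 136.3°; drift -1.7° → track 134.6°, groundspeed 177.2 kt
Leg 6: heading 7.6°; drift +13.1° → track 20.7°, groundspeed 130.2 kt

Leg 1: track=239.0°, groundspeed=127.6 kt
Leg 2: track=71.2°, groundspeed=159.7 kt
Leg 3: track=196.7°, groundspeed=152.0 kt
Leg 4: track=282.0°, groundspeed=112.2 kt
Leg 5: track=134.6°, groundspeed=177.2 kt
Leg 6: track=20.7°, groundspeed=130.2 kt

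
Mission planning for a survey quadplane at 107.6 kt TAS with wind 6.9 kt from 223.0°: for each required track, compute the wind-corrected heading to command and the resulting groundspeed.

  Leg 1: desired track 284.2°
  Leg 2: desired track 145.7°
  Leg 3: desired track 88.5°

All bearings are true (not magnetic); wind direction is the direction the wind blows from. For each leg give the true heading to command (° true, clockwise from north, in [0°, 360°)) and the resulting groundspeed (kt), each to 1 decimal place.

Leg 1: heading=281.0°, groundspeed=104.1 kt
Leg 2: heading=149.3°, groundspeed=105.9 kt
Leg 3: heading=91.1°, groundspeed=112.3 kt

Leg 1: desired track 284.2°; wind correction -3.2° → command heading 281.0°, groundspeed 104.1 kt
Leg 2: desired track 145.7°; wind correction +3.6° → command heading 149.3°, groundspeed 105.9 kt
Leg 3: desired track 88.5°; wind correction +2.6° → command heading 91.1°, groundspeed 112.3 kt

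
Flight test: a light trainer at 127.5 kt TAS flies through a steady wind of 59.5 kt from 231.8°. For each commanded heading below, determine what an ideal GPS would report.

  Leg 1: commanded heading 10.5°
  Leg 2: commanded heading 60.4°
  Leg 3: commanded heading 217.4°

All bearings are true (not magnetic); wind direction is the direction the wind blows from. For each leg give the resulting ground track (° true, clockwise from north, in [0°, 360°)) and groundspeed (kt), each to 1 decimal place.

Leg 1: track=23.3°, groundspeed=176.6 kt
Leg 2: track=57.7°, groundspeed=186.5 kt
Leg 3: track=205.4°, groundspeed=71.4 kt

Leg 1: heading 10.5°; drift +12.8° → track 23.3°, groundspeed 176.6 kt
Leg 2: heading 60.4°; drift -2.7° → track 57.7°, groundspeed 186.5 kt
Leg 3: heading 217.4°; drift -12.0° → track 205.4°, groundspeed 71.4 kt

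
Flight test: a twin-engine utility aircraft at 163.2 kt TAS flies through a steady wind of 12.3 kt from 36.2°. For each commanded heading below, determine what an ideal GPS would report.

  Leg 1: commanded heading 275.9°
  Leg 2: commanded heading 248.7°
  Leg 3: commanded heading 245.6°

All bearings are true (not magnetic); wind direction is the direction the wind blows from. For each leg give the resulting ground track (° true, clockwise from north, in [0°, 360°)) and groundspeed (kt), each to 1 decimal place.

Leg 1: heading 275.9°; drift -3.6° → track 272.3°, groundspeed 169.7 kt
Leg 2: heading 248.7°; drift -2.2° → track 246.5°, groundspeed 173.7 kt
Leg 3: heading 245.6°; drift -2.0° → track 243.6°, groundspeed 174.0 kt

Leg 1: track=272.3°, groundspeed=169.7 kt
Leg 2: track=246.5°, groundspeed=173.7 kt
Leg 3: track=243.6°, groundspeed=174.0 kt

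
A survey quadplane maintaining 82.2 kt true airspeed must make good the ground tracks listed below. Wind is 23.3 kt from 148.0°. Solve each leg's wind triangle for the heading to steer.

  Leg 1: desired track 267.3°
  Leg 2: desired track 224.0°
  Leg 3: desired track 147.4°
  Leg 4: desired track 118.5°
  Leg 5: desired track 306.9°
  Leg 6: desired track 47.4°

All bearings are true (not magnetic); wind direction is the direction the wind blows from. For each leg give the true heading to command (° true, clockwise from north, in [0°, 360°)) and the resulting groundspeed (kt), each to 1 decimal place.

Leg 1: desired track 267.3°; wind correction -14.3° → command heading 253.0°, groundspeed 91.1 kt
Leg 2: desired track 224.0°; wind correction -16.0° → command heading 208.0°, groundspeed 73.4 kt
Leg 3: desired track 147.4°; wind correction +0.2° → command heading 147.6°, groundspeed 58.9 kt
Leg 4: desired track 118.5°; wind correction +8.0° → command heading 126.5°, groundspeed 61.1 kt
Leg 5: desired track 306.9°; wind correction -5.9° → command heading 301.0°, groundspeed 103.5 kt
Leg 6: desired track 47.4°; wind correction +16.2° → command heading 63.6°, groundspeed 83.2 kt

Leg 1: heading=253.0°, groundspeed=91.1 kt
Leg 2: heading=208.0°, groundspeed=73.4 kt
Leg 3: heading=147.6°, groundspeed=58.9 kt
Leg 4: heading=126.5°, groundspeed=61.1 kt
Leg 5: heading=301.0°, groundspeed=103.5 kt
Leg 6: heading=63.6°, groundspeed=83.2 kt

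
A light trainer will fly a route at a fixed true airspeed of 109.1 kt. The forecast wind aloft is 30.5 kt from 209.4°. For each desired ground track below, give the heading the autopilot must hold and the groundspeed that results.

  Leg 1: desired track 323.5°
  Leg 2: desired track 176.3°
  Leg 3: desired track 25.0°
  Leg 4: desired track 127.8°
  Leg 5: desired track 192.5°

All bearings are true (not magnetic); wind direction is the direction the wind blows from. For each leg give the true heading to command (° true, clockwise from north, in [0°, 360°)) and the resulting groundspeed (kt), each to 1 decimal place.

Leg 1: heading=308.7°, groundspeed=117.9 kt
Leg 2: heading=185.1°, groundspeed=82.3 kt
Leg 3: heading=23.8°, groundspeed=139.5 kt
Leg 4: heading=143.9°, groundspeed=100.4 kt
Leg 5: heading=197.2°, groundspeed=79.6 kt

Leg 1: desired track 323.5°; wind correction -14.8° → command heading 308.7°, groundspeed 117.9 kt
Leg 2: desired track 176.3°; wind correction +8.8° → command heading 185.1°, groundspeed 82.3 kt
Leg 3: desired track 25.0°; wind correction -1.2° → command heading 23.8°, groundspeed 139.5 kt
Leg 4: desired track 127.8°; wind correction +16.1° → command heading 143.9°, groundspeed 100.4 kt
Leg 5: desired track 192.5°; wind correction +4.7° → command heading 197.2°, groundspeed 79.6 kt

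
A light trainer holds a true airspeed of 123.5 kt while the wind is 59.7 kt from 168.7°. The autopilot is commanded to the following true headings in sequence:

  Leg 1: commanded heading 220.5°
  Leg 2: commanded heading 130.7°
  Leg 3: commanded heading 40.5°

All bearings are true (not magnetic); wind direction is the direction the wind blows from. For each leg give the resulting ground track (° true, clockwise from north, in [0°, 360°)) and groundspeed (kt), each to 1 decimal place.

Leg 1: heading 220.5°; drift +28.5° → track 249.0°, groundspeed 98.5 kt
Leg 2: heading 130.7°; drift -25.7° → track 105.0°, groundspeed 84.8 kt
Leg 3: heading 40.5°; drift -16.3° → track 24.2°, groundspeed 167.1 kt

Leg 1: track=249.0°, groundspeed=98.5 kt
Leg 2: track=105.0°, groundspeed=84.8 kt
Leg 3: track=24.2°, groundspeed=167.1 kt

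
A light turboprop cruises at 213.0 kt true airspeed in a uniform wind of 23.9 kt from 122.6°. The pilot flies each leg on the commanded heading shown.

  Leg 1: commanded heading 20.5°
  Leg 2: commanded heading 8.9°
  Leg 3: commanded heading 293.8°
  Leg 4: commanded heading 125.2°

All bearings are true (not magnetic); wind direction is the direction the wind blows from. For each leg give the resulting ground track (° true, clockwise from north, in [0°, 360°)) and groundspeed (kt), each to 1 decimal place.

Leg 1: track=14.4°, groundspeed=219.3 kt
Leg 2: track=3.3°, groundspeed=223.7 kt
Leg 3: track=294.7°, groundspeed=236.6 kt
Leg 4: track=125.5°, groundspeed=189.1 kt

Leg 1: heading 20.5°; drift -6.1° → track 14.4°, groundspeed 219.3 kt
Leg 2: heading 8.9°; drift -5.6° → track 3.3°, groundspeed 223.7 kt
Leg 3: heading 293.8°; drift +0.9° → track 294.7°, groundspeed 236.6 kt
Leg 4: heading 125.2°; drift +0.3° → track 125.5°, groundspeed 189.1 kt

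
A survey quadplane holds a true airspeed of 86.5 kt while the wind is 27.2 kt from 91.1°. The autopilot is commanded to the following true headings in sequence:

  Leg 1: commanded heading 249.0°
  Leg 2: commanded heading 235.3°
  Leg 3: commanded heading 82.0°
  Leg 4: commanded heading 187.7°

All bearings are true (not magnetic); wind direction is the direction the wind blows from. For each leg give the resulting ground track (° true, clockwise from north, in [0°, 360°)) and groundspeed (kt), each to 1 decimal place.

Leg 1: track=254.2°, groundspeed=112.2 kt
Leg 2: track=243.6°, groundspeed=109.7 kt
Leg 3: track=77.9°, groundspeed=59.8 kt
Leg 4: track=204.5°, groundspeed=93.6 kt

Leg 1: heading 249.0°; drift +5.2° → track 254.2°, groundspeed 112.2 kt
Leg 2: heading 235.3°; drift +8.3° → track 243.6°, groundspeed 109.7 kt
Leg 3: heading 82.0°; drift -4.1° → track 77.9°, groundspeed 59.8 kt
Leg 4: heading 187.7°; drift +16.8° → track 204.5°, groundspeed 93.6 kt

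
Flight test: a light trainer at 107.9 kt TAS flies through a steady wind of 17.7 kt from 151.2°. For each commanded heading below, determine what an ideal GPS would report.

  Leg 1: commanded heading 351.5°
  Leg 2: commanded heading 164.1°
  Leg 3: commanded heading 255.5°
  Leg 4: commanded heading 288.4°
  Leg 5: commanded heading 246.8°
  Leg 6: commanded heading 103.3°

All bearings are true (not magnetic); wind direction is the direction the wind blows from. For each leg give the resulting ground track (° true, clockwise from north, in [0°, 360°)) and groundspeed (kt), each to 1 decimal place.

Leg 1: heading 351.5°; drift -2.8° → track 348.7°, groundspeed 124.7 kt
Leg 2: heading 164.1°; drift +2.5° → track 166.6°, groundspeed 90.7 kt
Leg 3: heading 255.5°; drift +8.7° → track 264.2°, groundspeed 113.6 kt
Leg 4: heading 288.4°; drift +5.7° → track 294.1°, groundspeed 121.5 kt
Leg 5: heading 246.8°; drift +9.1° → track 255.9°, groundspeed 111.0 kt
Leg 6: heading 103.3°; drift -7.8° → track 95.5°, groundspeed 96.9 kt

Leg 1: track=348.7°, groundspeed=124.7 kt
Leg 2: track=166.6°, groundspeed=90.7 kt
Leg 3: track=264.2°, groundspeed=113.6 kt
Leg 4: track=294.1°, groundspeed=121.5 kt
Leg 5: track=255.9°, groundspeed=111.0 kt
Leg 6: track=95.5°, groundspeed=96.9 kt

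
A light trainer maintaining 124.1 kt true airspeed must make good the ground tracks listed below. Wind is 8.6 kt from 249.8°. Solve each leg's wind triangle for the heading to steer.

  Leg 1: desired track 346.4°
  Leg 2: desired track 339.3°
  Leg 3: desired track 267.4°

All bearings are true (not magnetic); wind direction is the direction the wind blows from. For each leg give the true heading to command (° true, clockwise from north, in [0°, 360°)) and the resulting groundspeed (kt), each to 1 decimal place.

Leg 1: desired track 346.4°; wind correction -3.9° → command heading 342.5°, groundspeed 124.8 kt
Leg 2: desired track 339.3°; wind correction -4.0° → command heading 335.3°, groundspeed 123.7 kt
Leg 3: desired track 267.4°; wind correction -1.2° → command heading 266.2°, groundspeed 115.9 kt

Leg 1: heading=342.5°, groundspeed=124.8 kt
Leg 2: heading=335.3°, groundspeed=123.7 kt
Leg 3: heading=266.2°, groundspeed=115.9 kt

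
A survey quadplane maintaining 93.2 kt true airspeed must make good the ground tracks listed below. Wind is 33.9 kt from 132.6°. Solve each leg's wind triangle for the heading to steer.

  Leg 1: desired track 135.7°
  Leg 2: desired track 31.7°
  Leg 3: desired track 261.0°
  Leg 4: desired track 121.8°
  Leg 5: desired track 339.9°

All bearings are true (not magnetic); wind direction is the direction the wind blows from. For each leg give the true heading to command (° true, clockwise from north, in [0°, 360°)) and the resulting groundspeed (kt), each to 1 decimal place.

Leg 1: heading=134.6°, groundspeed=59.3 kt
Leg 2: heading=52.6°, groundspeed=93.5 kt
Leg 3: heading=244.4°, groundspeed=110.4 kt
Leg 4: heading=125.7°, groundspeed=59.7 kt
Leg 5: heading=349.5°, groundspeed=122.0 kt

Leg 1: desired track 135.7°; wind correction -1.1° → command heading 134.6°, groundspeed 59.3 kt
Leg 2: desired track 31.7°; wind correction +20.9° → command heading 52.6°, groundspeed 93.5 kt
Leg 3: desired track 261.0°; wind correction -16.6° → command heading 244.4°, groundspeed 110.4 kt
Leg 4: desired track 121.8°; wind correction +3.9° → command heading 125.7°, groundspeed 59.7 kt
Leg 5: desired track 339.9°; wind correction +9.6° → command heading 349.5°, groundspeed 122.0 kt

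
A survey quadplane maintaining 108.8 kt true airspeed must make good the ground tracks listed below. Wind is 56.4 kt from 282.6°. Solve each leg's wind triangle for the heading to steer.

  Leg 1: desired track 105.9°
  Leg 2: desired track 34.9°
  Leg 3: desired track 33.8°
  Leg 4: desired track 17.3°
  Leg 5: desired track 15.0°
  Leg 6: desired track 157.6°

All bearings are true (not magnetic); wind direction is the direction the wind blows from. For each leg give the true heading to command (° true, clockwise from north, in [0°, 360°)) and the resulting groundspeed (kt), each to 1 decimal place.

Leg 1: heading=107.6°, groundspeed=165.1 kt
Leg 2: heading=6.2°, groundspeed=116.9 kt
Leg 3: heading=4.9°, groundspeed=115.6 kt
Leg 4: heading=346.2°, groundspeed=97.8 kt
Leg 5: heading=343.8°, groundspeed=95.4 kt
Leg 6: heading=182.7°, groundspeed=130.9 kt

Leg 1: desired track 105.9°; wind correction +1.7° → command heading 107.6°, groundspeed 165.1 kt
Leg 2: desired track 34.9°; wind correction -28.7° → command heading 6.2°, groundspeed 116.9 kt
Leg 3: desired track 33.8°; wind correction -28.9° → command heading 4.9°, groundspeed 115.6 kt
Leg 4: desired track 17.3°; wind correction -31.1° → command heading 346.2°, groundspeed 97.8 kt
Leg 5: desired track 15.0°; wind correction -31.2° → command heading 343.8°, groundspeed 95.4 kt
Leg 6: desired track 157.6°; wind correction +25.1° → command heading 182.7°, groundspeed 130.9 kt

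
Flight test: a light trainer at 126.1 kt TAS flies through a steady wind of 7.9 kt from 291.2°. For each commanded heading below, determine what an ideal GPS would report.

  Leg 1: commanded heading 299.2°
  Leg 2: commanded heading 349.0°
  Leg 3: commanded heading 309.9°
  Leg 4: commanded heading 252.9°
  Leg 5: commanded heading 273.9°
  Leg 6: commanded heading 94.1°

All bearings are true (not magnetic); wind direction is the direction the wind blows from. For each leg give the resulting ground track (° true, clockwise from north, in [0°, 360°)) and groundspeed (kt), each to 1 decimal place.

Leg 1: track=299.7°, groundspeed=118.3 kt
Leg 2: track=352.1°, groundspeed=122.1 kt
Leg 3: track=311.1°, groundspeed=118.6 kt
Leg 4: track=250.6°, groundspeed=120.0 kt
Leg 5: track=272.8°, groundspeed=118.6 kt
Leg 6: track=95.1°, groundspeed=133.7 kt

Leg 1: heading 299.2°; drift +0.5° → track 299.7°, groundspeed 118.3 kt
Leg 2: heading 349.0°; drift +3.1° → track 352.1°, groundspeed 122.1 kt
Leg 3: heading 309.9°; drift +1.2° → track 311.1°, groundspeed 118.6 kt
Leg 4: heading 252.9°; drift -2.3° → track 250.6°, groundspeed 120.0 kt
Leg 5: heading 273.9°; drift -1.1° → track 272.8°, groundspeed 118.6 kt
Leg 6: heading 94.1°; drift +1.0° → track 95.1°, groundspeed 133.7 kt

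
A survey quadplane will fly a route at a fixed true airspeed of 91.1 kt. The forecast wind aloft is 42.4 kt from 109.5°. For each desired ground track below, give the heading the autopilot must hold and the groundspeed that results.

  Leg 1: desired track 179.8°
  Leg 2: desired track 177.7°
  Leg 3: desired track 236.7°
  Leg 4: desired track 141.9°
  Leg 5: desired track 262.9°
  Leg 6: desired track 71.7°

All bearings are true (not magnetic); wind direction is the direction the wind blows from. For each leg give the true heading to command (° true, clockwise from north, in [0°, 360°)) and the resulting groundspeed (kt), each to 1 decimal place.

Leg 1: desired track 179.8°; wind correction -26.0° → command heading 153.8°, groundspeed 67.6 kt
Leg 2: desired track 177.7°; wind correction -25.6° → command heading 152.1°, groundspeed 66.4 kt
Leg 3: desired track 236.7°; wind correction -21.8° → command heading 214.9°, groundspeed 110.2 kt
Leg 4: desired track 141.9°; wind correction -14.4° → command heading 127.5°, groundspeed 52.4 kt
Leg 5: desired track 262.9°; wind correction -12.0° → command heading 250.9°, groundspeed 127.0 kt
Leg 6: desired track 71.7°; wind correction +16.6° → command heading 88.3°, groundspeed 53.8 kt

Leg 1: heading=153.8°, groundspeed=67.6 kt
Leg 2: heading=152.1°, groundspeed=66.4 kt
Leg 3: heading=214.9°, groundspeed=110.2 kt
Leg 4: heading=127.5°, groundspeed=52.4 kt
Leg 5: heading=250.9°, groundspeed=127.0 kt
Leg 6: heading=88.3°, groundspeed=53.8 kt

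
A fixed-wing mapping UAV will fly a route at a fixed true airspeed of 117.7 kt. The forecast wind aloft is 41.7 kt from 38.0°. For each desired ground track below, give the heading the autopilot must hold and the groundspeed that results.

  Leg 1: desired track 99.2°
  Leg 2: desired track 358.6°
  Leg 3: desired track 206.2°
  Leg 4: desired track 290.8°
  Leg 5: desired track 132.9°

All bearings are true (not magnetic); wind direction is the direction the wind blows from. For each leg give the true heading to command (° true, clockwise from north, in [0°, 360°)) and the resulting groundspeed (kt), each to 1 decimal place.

Leg 1: heading=81.1°, groundspeed=91.8 kt
Leg 2: heading=11.6°, groundspeed=82.5 kt
Leg 3: heading=202.0°, groundspeed=158.2 kt
Leg 4: heading=310.6°, groundspeed=123.1 kt
Leg 5: heading=112.2°, groundspeed=113.7 kt

Leg 1: desired track 99.2°; wind correction -18.1° → command heading 81.1°, groundspeed 91.8 kt
Leg 2: desired track 358.6°; wind correction +13.0° → command heading 11.6°, groundspeed 82.5 kt
Leg 3: desired track 206.2°; wind correction -4.2° → command heading 202.0°, groundspeed 158.2 kt
Leg 4: desired track 290.8°; wind correction +19.8° → command heading 310.6°, groundspeed 123.1 kt
Leg 5: desired track 132.9°; wind correction -20.7° → command heading 112.2°, groundspeed 113.7 kt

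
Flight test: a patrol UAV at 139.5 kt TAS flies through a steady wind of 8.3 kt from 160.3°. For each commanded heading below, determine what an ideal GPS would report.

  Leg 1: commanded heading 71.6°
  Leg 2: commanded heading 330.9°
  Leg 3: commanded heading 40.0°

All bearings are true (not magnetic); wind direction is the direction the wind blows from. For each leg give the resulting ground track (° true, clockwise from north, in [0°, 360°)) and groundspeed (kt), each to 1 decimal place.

Leg 1: heading 71.6°; drift -3.4° → track 68.2°, groundspeed 139.6 kt
Leg 2: heading 330.9°; drift +0.5° → track 331.4°, groundspeed 147.7 kt
Leg 3: heading 40.0°; drift -2.9° → track 37.1°, groundspeed 143.9 kt

Leg 1: track=68.2°, groundspeed=139.6 kt
Leg 2: track=331.4°, groundspeed=147.7 kt
Leg 3: track=37.1°, groundspeed=143.9 kt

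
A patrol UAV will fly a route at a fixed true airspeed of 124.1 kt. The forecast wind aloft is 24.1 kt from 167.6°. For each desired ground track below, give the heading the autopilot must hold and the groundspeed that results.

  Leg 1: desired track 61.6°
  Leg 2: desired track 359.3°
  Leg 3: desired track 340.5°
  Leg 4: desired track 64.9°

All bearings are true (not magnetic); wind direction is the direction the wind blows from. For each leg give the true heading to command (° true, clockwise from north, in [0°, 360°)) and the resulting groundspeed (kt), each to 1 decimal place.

Leg 1: heading=72.4°, groundspeed=128.6 kt
Leg 2: heading=1.6°, groundspeed=147.6 kt
Leg 3: heading=339.1°, groundspeed=148.0 kt
Leg 4: heading=75.8°, groundspeed=127.2 kt

Leg 1: desired track 61.6°; wind correction +10.8° → command heading 72.4°, groundspeed 128.6 kt
Leg 2: desired track 359.3°; wind correction +2.3° → command heading 1.6°, groundspeed 147.6 kt
Leg 3: desired track 340.5°; wind correction -1.4° → command heading 339.1°, groundspeed 148.0 kt
Leg 4: desired track 64.9°; wind correction +10.9° → command heading 75.8°, groundspeed 127.2 kt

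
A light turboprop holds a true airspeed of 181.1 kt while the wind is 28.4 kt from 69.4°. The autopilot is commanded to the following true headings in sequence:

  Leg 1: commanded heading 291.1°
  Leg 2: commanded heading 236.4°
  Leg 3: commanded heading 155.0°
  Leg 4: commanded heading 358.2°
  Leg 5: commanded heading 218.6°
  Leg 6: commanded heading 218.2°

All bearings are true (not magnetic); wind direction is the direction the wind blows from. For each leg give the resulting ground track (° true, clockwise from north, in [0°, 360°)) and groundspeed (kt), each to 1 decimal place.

Leg 1: track=285.8°, groundspeed=203.2 kt
Leg 2: track=238.2°, groundspeed=208.9 kt
Leg 3: track=164.0°, groundspeed=181.1 kt
Leg 4: track=349.3°, groundspeed=174.0 kt
Leg 5: track=222.6°, groundspeed=206.0 kt
Leg 6: track=222.3°, groundspeed=205.9 kt

Leg 1: heading 291.1°; drift -5.3° → track 285.8°, groundspeed 203.2 kt
Leg 2: heading 236.4°; drift +1.8° → track 238.2°, groundspeed 208.9 kt
Leg 3: heading 155.0°; drift +9.0° → track 164.0°, groundspeed 181.1 kt
Leg 4: heading 358.2°; drift -8.9° → track 349.3°, groundspeed 174.0 kt
Leg 5: heading 218.6°; drift +4.0° → track 222.6°, groundspeed 206.0 kt
Leg 6: heading 218.2°; drift +4.1° → track 222.3°, groundspeed 205.9 kt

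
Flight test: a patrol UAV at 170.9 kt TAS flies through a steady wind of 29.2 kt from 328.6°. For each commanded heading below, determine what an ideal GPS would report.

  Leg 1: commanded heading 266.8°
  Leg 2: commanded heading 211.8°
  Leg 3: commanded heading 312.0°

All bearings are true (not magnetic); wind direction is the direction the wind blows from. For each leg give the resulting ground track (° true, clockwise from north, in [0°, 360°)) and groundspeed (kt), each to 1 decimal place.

Leg 1: track=257.5°, groundspeed=159.2 kt
Leg 2: track=203.7°, groundspeed=185.9 kt
Leg 3: track=308.7°, groundspeed=143.2 kt

Leg 1: heading 266.8°; drift -9.3° → track 257.5°, groundspeed 159.2 kt
Leg 2: heading 211.8°; drift -8.1° → track 203.7°, groundspeed 185.9 kt
Leg 3: heading 312.0°; drift -3.3° → track 308.7°, groundspeed 143.2 kt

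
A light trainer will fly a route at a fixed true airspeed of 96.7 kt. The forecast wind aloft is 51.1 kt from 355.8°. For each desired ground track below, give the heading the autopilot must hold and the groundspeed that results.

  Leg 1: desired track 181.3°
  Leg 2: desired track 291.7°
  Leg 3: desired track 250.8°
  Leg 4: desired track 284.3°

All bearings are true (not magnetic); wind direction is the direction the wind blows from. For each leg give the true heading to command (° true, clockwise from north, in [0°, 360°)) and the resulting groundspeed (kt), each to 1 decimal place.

Leg 1: desired track 181.3°; wind correction +2.9° → command heading 184.2°, groundspeed 147.4 kt
Leg 2: desired track 291.7°; wind correction +28.4° → command heading 320.1°, groundspeed 62.8 kt
Leg 3: desired track 250.8°; wind correction +30.7° → command heading 281.5°, groundspeed 96.4 kt
Leg 4: desired track 284.3°; wind correction +30.1° → command heading 314.4°, groundspeed 67.5 kt

Leg 1: heading=184.2°, groundspeed=147.4 kt
Leg 2: heading=320.1°, groundspeed=62.8 kt
Leg 3: heading=281.5°, groundspeed=96.4 kt
Leg 4: heading=314.4°, groundspeed=67.5 kt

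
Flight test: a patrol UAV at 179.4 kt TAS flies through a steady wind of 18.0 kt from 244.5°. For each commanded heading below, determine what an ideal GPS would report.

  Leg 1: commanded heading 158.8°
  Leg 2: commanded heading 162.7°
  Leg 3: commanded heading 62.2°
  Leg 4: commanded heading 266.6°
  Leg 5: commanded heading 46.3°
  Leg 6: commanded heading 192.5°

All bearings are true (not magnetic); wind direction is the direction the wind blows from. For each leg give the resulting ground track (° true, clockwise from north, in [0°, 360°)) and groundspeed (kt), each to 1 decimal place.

Leg 1: heading 158.8°; drift -5.8° → track 153.0°, groundspeed 179.0 kt
Leg 2: heading 162.7°; drift -5.8° → track 156.9°, groundspeed 177.7 kt
Leg 3: heading 62.2°; drift +0.2° → track 62.4°, groundspeed 197.4 kt
Leg 4: heading 266.6°; drift +2.4° → track 269.0°, groundspeed 162.9 kt
Leg 5: heading 46.3°; drift +1.6° → track 47.9°, groundspeed 196.6 kt
Leg 6: heading 192.5°; drift -4.8° → track 187.7°, groundspeed 168.9 kt

Leg 1: track=153.0°, groundspeed=179.0 kt
Leg 2: track=156.9°, groundspeed=177.7 kt
Leg 3: track=62.4°, groundspeed=197.4 kt
Leg 4: track=269.0°, groundspeed=162.9 kt
Leg 5: track=47.9°, groundspeed=196.6 kt
Leg 6: track=187.7°, groundspeed=168.9 kt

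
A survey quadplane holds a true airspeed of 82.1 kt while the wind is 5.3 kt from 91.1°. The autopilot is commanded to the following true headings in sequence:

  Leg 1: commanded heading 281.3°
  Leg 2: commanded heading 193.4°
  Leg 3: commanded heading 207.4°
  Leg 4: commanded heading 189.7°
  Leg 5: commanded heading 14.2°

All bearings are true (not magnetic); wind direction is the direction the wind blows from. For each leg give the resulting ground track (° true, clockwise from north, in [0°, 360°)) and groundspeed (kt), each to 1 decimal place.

Leg 1: heading 281.3°; drift -0.6° → track 280.7°, groundspeed 87.3 kt
Leg 2: heading 193.4°; drift +3.6° → track 197.0°, groundspeed 83.4 kt
Leg 3: heading 207.4°; drift +3.2° → track 210.6°, groundspeed 84.6 kt
Leg 4: heading 189.7°; drift +3.6° → track 193.3°, groundspeed 83.1 kt
Leg 5: heading 14.2°; drift -3.7° → track 10.5°, groundspeed 81.1 kt

Leg 1: track=280.7°, groundspeed=87.3 kt
Leg 2: track=197.0°, groundspeed=83.4 kt
Leg 3: track=210.6°, groundspeed=84.6 kt
Leg 4: track=193.3°, groundspeed=83.1 kt
Leg 5: track=10.5°, groundspeed=81.1 kt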